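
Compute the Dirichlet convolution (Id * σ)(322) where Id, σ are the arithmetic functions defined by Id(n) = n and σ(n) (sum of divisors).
(Id * σ)(322) = 3525

Divisors of 322: [1, 2, 7, 14, 23, 46, 161, 322]. For each d | 322:
  d = 1: Id(1) · σ(322/1) = 1 · 576 = 576
  d = 2: Id(2) · σ(322/2) = 2 · 192 = 384
  d = 7: Id(7) · σ(322/7) = 7 · 72 = 504
  d = 14: Id(14) · σ(322/14) = 14 · 24 = 336
  d = 23: Id(23) · σ(322/23) = 23 · 24 = 552
  d = 46: Id(46) · σ(322/46) = 46 · 8 = 368
  d = 161: Id(161) · σ(322/161) = 161 · 3 = 483
  d = 322: Id(322) · σ(322/322) = 322 · 1 = 322
Summing: (Id * σ)(322) = 576 + 384 + 504 + 336 + 552 + 368 + 483 + 322 = 3525.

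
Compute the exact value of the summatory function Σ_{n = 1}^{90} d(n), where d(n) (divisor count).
Σ_{n ≤ 90} d(n) = 425

Compute d(n) for each 1 ≤ n ≤ 90: d(1) = 1, d(2) = 2, d(3) = 2, d(4) = 3, d(5) = 2, d(6) = 4, d(7) = 2, d(8) = 4, d(9) = 3, d(10) = 4, d(11) = 2, d(12) = 6, d(13) = 2, d(14) = 4, d(15) = 4, d(16) = 5, d(17) = 2, d(18) = 6, d(19) = 2, d(20) = 6, d(21) = 4, d(22) = 4, d(23) = 2, d(24) = 8, d(25) = 3, d(26) = 4, d(27) = 4, d(28) = 6, d(29) = 2, d(30) = 8, d(31) = 2, d(32) = 6, d(33) = 4, d(34) = 4, d(35) = 4, d(36) = 9, d(37) = 2, d(38) = 4, d(39) = 4, d(40) = 8, d(41) = 2, d(42) = 8, d(43) = 2, d(44) = 6, d(45) = 6, d(46) = 4, d(47) = 2, d(48) = 10, d(49) = 3, d(50) = 6, d(51) = 4, d(52) = 6, d(53) = 2, d(54) = 8, d(55) = 4, d(56) = 8, d(57) = 4, d(58) = 4, d(59) = 2, d(60) = 12, d(61) = 2, d(62) = 4, d(63) = 6, d(64) = 7, d(65) = 4, d(66) = 8, d(67) = 2, d(68) = 6, d(69) = 4, d(70) = 8, d(71) = 2, d(72) = 12, d(73) = 2, d(74) = 4, d(75) = 6, d(76) = 6, d(77) = 4, d(78) = 8, d(79) = 2, d(80) = 10, d(81) = 5, d(82) = 4, d(83) = 2, d(84) = 12, d(85) = 4, d(86) = 4, d(87) = 4, d(88) = 8, d(89) = 2, d(90) = 12. Summing all 90 values: 425. (Dirichlet's divisor formula: Σ_{n ≤ x} d(n) = x ln(x) + (2γ − 1) x + O(√x). For x = 90, the asymptotic estimate is ≈ 418.88.)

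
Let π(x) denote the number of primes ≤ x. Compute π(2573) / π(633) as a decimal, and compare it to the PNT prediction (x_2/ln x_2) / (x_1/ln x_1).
π(2573)/π(633) = 375/115 ≈ 3.2609;  PNT prediction ≈ 3.3389.

π(633) = 115 and π(2573) = 375, so π(2573)/π(633) ≈ 3.2609. The PNT-predicted ratio is (2573/ln(2573)) / (633/ln(633)) ≈ 3.3389. The two agree to within a few percent, as expected.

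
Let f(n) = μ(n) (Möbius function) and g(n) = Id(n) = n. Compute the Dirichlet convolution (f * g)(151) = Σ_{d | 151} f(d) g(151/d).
(μ * Id)(151) = 150

Divisors of 151: [1, 151]. For each d | 151:
  d = 1: μ(1) · Id(151/1) = 1 · 151 = 151
  d = 151: μ(151) · Id(151/151) = -1 · 1 = -1
Summing: (μ * Id)(151) = 151 + -1 = 150.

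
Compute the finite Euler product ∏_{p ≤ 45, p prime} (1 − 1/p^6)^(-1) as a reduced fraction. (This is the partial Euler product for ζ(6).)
∏ = 58415599349237689613444204788995855063746535337692192433390985/57419764821752678419559868369284941010851064169028064391462912

The primes p ≤ 45 are [2, 3, 5, 7, 11, 13, 17, 19, 23, 29, 31, 37, 41, 43]. For each prime, (1 − 1/p^6)^(-1) = p^6 / (p^6 − 1). The product is (1 − 1/2^6)^(-1), (1 − 1/3^6)^(-1), (1 − 1/5^6)^(-1), (1 − 1/7^6)^(-1), (1 − 1/11^6)^(-1), (1 − 1/13^6)^(-1), (1 − 1/17^6)^(-1), (1 − 1/19^6)^(-1), (1 − 1/23^6)^(-1), (1 − 1/29^6)^(-1), (1 − 1/31^6)^(-1), (1 − 1/37^6)^(-1), (1 − 1/41^6)^(-1), (1 − 1/43^6)^(-1) = ∏ p^6 / (p^6 − 1) = 58415599349237689613444204788995855063746535337692192433390985/57419764821752678419559868369284941010851064169028064391462912.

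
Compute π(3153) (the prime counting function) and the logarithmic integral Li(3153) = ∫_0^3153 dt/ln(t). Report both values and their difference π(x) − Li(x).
π(3153) = 446;  Li(3153) ≈ 461.81;  π(x) − Li(x) ≈ -15.81.

Direct count of primes ≤ 3153 gives π(3153) = 446. Numerical evaluation of the logarithmic integral gives Li(3153) ≈ 461.81. The difference π(x) − Li(x) ≈ -15.81 is typically negative for small/moderate x (Li(x) overestimates), though Littlewood's theorem shows this sign changes infinitely often.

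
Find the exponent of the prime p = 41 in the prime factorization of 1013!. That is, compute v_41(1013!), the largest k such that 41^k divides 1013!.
v_41(1013!) = 24

Legendre's formula: v_p(n!) = Σ_{k ≥ 1} ⌊n / p^k⌋. For p = 41, n = 1013, the terms are:
  ⌊1013/41^1⌋ = ⌊1013/41⌋ = 24
(the next term ⌊1013/41^2⌋ = 0, terminating the sum). Summing: v_41(1013!) = 24 = 24.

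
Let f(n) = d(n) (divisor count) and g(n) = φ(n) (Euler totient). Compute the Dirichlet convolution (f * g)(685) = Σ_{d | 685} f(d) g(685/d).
(d * φ)(685) = 828

Divisors of 685: [1, 5, 137, 685]. For each d | 685:
  d = 1: d(1) · φ(685/1) = 1 · 544 = 544
  d = 5: d(5) · φ(685/5) = 2 · 136 = 272
  d = 137: d(137) · φ(685/137) = 2 · 4 = 8
  d = 685: d(685) · φ(685/685) = 4 · 1 = 4
Summing: (d * φ)(685) = 544 + 272 + 8 + 4 = 828.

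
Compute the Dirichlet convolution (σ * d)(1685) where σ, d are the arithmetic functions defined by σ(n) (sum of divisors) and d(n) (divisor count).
(σ * d)(1685) = 2720

Divisors of 1685: [1, 5, 337, 1685]. For each d | 1685:
  d = 1: σ(1) · d(1685/1) = 1 · 4 = 4
  d = 5: σ(5) · d(1685/5) = 6 · 2 = 12
  d = 337: σ(337) · d(1685/337) = 338 · 2 = 676
  d = 1685: σ(1685) · d(1685/1685) = 2028 · 1 = 2028
Summing: (σ * d)(1685) = 4 + 12 + 676 + 2028 = 2720.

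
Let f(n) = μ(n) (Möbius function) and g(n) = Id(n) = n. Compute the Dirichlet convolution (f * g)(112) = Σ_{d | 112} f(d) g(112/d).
(μ * Id)(112) = 48

Divisors of 112: [1, 2, 4, 7, 8, 14, 16, 28, 56, 112]. For each d | 112:
  d = 1: μ(1) · Id(112/1) = 1 · 112 = 112
  d = 2: μ(2) · Id(112/2) = -1 · 56 = -56
  d = 4: μ(4) · Id(112/4) = 0 · 28 = 0
  d = 7: μ(7) · Id(112/7) = -1 · 16 = -16
  d = 8: μ(8) · Id(112/8) = 0 · 14 = 0
  d = 14: μ(14) · Id(112/14) = 1 · 8 = 8
  d = 16: μ(16) · Id(112/16) = 0 · 7 = 0
  d = 28: μ(28) · Id(112/28) = 0 · 4 = 0
  d = 56: μ(56) · Id(112/56) = 0 · 2 = 0
  d = 112: μ(112) · Id(112/112) = 0 · 1 = 0
Summing: (μ * Id)(112) = 112 + -56 + 0 + -16 + 0 + 8 + 0 + 0 + 0 + 0 = 48.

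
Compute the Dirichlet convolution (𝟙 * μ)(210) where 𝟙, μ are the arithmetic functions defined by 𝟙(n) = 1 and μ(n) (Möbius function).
(𝟙 * μ)(210) = 0

Divisors of 210: [1, 2, 3, 5, 6, 7, 10, 14, 15, 21, 30, 35, 42, 70, 105, 210]. For each d | 210:
  d = 1: 𝟙(1) · μ(210/1) = 1 · 1 = 1
  d = 2: 𝟙(2) · μ(210/2) = 1 · -1 = -1
  d = 3: 𝟙(3) · μ(210/3) = 1 · -1 = -1
  d = 5: 𝟙(5) · μ(210/5) = 1 · -1 = -1
  d = 6: 𝟙(6) · μ(210/6) = 1 · 1 = 1
  d = 7: 𝟙(7) · μ(210/7) = 1 · -1 = -1
  d = 10: 𝟙(10) · μ(210/10) = 1 · 1 = 1
  d = 14: 𝟙(14) · μ(210/14) = 1 · 1 = 1
  d = 15: 𝟙(15) · μ(210/15) = 1 · 1 = 1
  d = 21: 𝟙(21) · μ(210/21) = 1 · 1 = 1
  d = 30: 𝟙(30) · μ(210/30) = 1 · -1 = -1
  d = 35: 𝟙(35) · μ(210/35) = 1 · 1 = 1
  d = 42: 𝟙(42) · μ(210/42) = 1 · -1 = -1
  d = 70: 𝟙(70) · μ(210/70) = 1 · -1 = -1
  d = 105: 𝟙(105) · μ(210/105) = 1 · -1 = -1
  d = 210: 𝟙(210) · μ(210/210) = 1 · 1 = 1
Summing: (𝟙 * μ)(210) = 1 + -1 + -1 + -1 + 1 + -1 + 1 + 1 + 1 + 1 + -1 + 1 + -1 + -1 + -1 + 1 = 0.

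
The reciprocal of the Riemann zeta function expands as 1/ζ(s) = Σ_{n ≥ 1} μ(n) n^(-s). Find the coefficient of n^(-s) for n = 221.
μ(221) = 1

Factor n = 221 = 13 · 17. μ(n) = 0 if any exponent ≥ 2 (not squarefree); otherwise μ(n) = (−1)^{ω(n)} where ω(n) is the number of distinct prime factors. Applying: μ(221) = 1.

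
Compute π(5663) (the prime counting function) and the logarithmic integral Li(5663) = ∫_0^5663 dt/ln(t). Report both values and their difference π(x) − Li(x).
π(5663) = 746;  Li(5663) ≈ 761.55;  π(x) − Li(x) ≈ -15.55.

Direct count of primes ≤ 5663 gives π(5663) = 746. Numerical evaluation of the logarithmic integral gives Li(5663) ≈ 761.55. The difference π(x) − Li(x) ≈ -15.55 is typically negative for small/moderate x (Li(x) overestimates), though Littlewood's theorem shows this sign changes infinitely often.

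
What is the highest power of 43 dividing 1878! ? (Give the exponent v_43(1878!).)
v_43(1878!) = 44

Legendre's formula: v_p(n!) = Σ_{k ≥ 1} ⌊n / p^k⌋. For p = 43, n = 1878, the terms are:
  ⌊1878/43^1⌋ = ⌊1878/43⌋ = 43
  ⌊1878/43^2⌋ = ⌊1878/1849⌋ = 1
(the next term ⌊1878/43^3⌋ = 0, terminating the sum). Summing: v_43(1878!) = 43 + 1 = 44.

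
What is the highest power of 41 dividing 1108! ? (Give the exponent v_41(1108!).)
v_41(1108!) = 27

Legendre's formula: v_p(n!) = Σ_{k ≥ 1} ⌊n / p^k⌋. For p = 41, n = 1108, the terms are:
  ⌊1108/41^1⌋ = ⌊1108/41⌋ = 27
(the next term ⌊1108/41^2⌋ = 0, terminating the sum). Summing: v_41(1108!) = 27 = 27.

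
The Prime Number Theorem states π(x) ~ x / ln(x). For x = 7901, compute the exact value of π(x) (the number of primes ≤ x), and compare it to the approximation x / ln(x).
π(7901) = 998;  x/ln(x) ≈ 880.36;  relative error ≈ 11.79%.

Directly count primes up to 7901: π(7901) = 998. The PNT approximation gives 7901/ln(7901) ≈ 7901/8.97474 ≈ 880.36. Relative error (π(x) − x/ln(x)) / π(x) ≈ 11.79%; the approximation is known to undercount slightly (Li(x) is a better estimate).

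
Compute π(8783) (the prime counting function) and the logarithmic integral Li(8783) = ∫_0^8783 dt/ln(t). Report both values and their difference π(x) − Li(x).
π(8783) = 1095;  Li(8783) ≈ 1113.08;  π(x) − Li(x) ≈ -18.08.

Direct count of primes ≤ 8783 gives π(8783) = 1095. Numerical evaluation of the logarithmic integral gives Li(8783) ≈ 1113.08. The difference π(x) − Li(x) ≈ -18.08 is typically negative for small/moderate x (Li(x) overestimates), though Littlewood's theorem shows this sign changes infinitely often.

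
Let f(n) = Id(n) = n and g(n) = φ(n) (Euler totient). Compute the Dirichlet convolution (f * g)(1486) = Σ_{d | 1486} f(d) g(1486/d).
(Id * φ)(1486) = 4455

Divisors of 1486: [1, 2, 743, 1486]. For each d | 1486:
  d = 1: Id(1) · φ(1486/1) = 1 · 742 = 742
  d = 2: Id(2) · φ(1486/2) = 2 · 742 = 1484
  d = 743: Id(743) · φ(1486/743) = 743 · 1 = 743
  d = 1486: Id(1486) · φ(1486/1486) = 1486 · 1 = 1486
Summing: (Id * φ)(1486) = 742 + 1484 + 743 + 1486 = 4455.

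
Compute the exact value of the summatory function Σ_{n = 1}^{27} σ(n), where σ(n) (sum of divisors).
Σ_{n ≤ 27} σ(n) = 604

Compute σ(n) for each 1 ≤ n ≤ 27: σ(1) = 1, σ(2) = 3, σ(3) = 4, σ(4) = 7, σ(5) = 6, σ(6) = 12, σ(7) = 8, σ(8) = 15, σ(9) = 13, σ(10) = 18, σ(11) = 12, σ(12) = 28, σ(13) = 14, σ(14) = 24, σ(15) = 24, σ(16) = 31, σ(17) = 18, σ(18) = 39, σ(19) = 20, σ(20) = 42, σ(21) = 32, σ(22) = 36, σ(23) = 24, σ(24) = 60, σ(25) = 31, σ(26) = 42, σ(27) = 40. Summing all 27 values: 604. (Average order: Σ_{n ≤ x} σ(n) ~ (π²/12) x². For x = 27, (π²/12)·27² ≈ 599.58.)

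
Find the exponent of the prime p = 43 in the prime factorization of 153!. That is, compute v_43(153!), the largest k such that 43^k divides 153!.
v_43(153!) = 3

Legendre's formula: v_p(n!) = Σ_{k ≥ 1} ⌊n / p^k⌋. For p = 43, n = 153, the terms are:
  ⌊153/43^1⌋ = ⌊153/43⌋ = 3
(the next term ⌊153/43^2⌋ = 0, terminating the sum). Summing: v_43(153!) = 3 = 3.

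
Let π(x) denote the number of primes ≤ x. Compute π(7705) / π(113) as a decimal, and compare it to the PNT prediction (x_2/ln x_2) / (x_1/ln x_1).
π(7705)/π(113) = 978/30 ≈ 32.6000;  PNT prediction ≈ 36.0173.

π(113) = 30 and π(7705) = 978, so π(7705)/π(113) ≈ 32.6000. The PNT-predicted ratio is (7705/ln(7705)) / (113/ln(113)) ≈ 36.0173. The two agree to within a few percent, as expected.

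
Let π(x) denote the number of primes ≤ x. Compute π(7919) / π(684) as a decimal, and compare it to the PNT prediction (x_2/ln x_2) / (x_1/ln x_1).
π(7919)/π(684) = 1000/124 ≈ 8.0645;  PNT prediction ≈ 8.4190.

π(684) = 124 and π(7919) = 1000, so π(7919)/π(684) ≈ 8.0645. The PNT-predicted ratio is (7919/ln(7919)) / (684/ln(684)) ≈ 8.4190. The two agree to within a few percent, as expected.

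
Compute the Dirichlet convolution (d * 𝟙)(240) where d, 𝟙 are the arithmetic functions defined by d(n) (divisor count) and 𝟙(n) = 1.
(d * 𝟙)(240) = 135

Divisors of 240: [1, 2, 3, 4, 5, 6, 8, 10, 12, 15, 16, 20, 24, 30, 40, 48, 60, 80, 120, 240]. For each d | 240:
  d = 1: d(1) · 𝟙(240/1) = 1 · 1 = 1
  d = 2: d(2) · 𝟙(240/2) = 2 · 1 = 2
  d = 3: d(3) · 𝟙(240/3) = 2 · 1 = 2
  d = 4: d(4) · 𝟙(240/4) = 3 · 1 = 3
  d = 5: d(5) · 𝟙(240/5) = 2 · 1 = 2
  d = 6: d(6) · 𝟙(240/6) = 4 · 1 = 4
  d = 8: d(8) · 𝟙(240/8) = 4 · 1 = 4
  d = 10: d(10) · 𝟙(240/10) = 4 · 1 = 4
  d = 12: d(12) · 𝟙(240/12) = 6 · 1 = 6
  d = 15: d(15) · 𝟙(240/15) = 4 · 1 = 4
  d = 16: d(16) · 𝟙(240/16) = 5 · 1 = 5
  d = 20: d(20) · 𝟙(240/20) = 6 · 1 = 6
  d = 24: d(24) · 𝟙(240/24) = 8 · 1 = 8
  d = 30: d(30) · 𝟙(240/30) = 8 · 1 = 8
  d = 40: d(40) · 𝟙(240/40) = 8 · 1 = 8
  d = 48: d(48) · 𝟙(240/48) = 10 · 1 = 10
  d = 60: d(60) · 𝟙(240/60) = 12 · 1 = 12
  d = 80: d(80) · 𝟙(240/80) = 10 · 1 = 10
  d = 120: d(120) · 𝟙(240/120) = 16 · 1 = 16
  d = 240: d(240) · 𝟙(240/240) = 20 · 1 = 20
Summing: (d * 𝟙)(240) = 1 + 2 + 2 + 3 + 2 + 4 + 4 + 4 + 6 + 4 + 5 + 6 + 8 + 8 + 8 + 10 + 12 + 10 + 16 + 20 = 135.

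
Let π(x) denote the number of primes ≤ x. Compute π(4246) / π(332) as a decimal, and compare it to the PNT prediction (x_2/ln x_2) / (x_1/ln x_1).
π(4246)/π(332) = 582/67 ≈ 8.6866;  PNT prediction ≈ 8.8874.

π(332) = 67 and π(4246) = 582, so π(4246)/π(332) ≈ 8.6866. The PNT-predicted ratio is (4246/ln(4246)) / (332/ln(332)) ≈ 8.8874. The two agree to within a few percent, as expected.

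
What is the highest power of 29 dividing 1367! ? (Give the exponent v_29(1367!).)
v_29(1367!) = 48

Legendre's formula: v_p(n!) = Σ_{k ≥ 1} ⌊n / p^k⌋. For p = 29, n = 1367, the terms are:
  ⌊1367/29^1⌋ = ⌊1367/29⌋ = 47
  ⌊1367/29^2⌋ = ⌊1367/841⌋ = 1
(the next term ⌊1367/29^3⌋ = 0, terminating the sum). Summing: v_29(1367!) = 47 + 1 = 48.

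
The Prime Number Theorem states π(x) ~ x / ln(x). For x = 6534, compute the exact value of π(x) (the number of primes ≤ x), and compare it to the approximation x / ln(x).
π(6534) = 844;  x/ln(x) ≈ 743.79;  relative error ≈ 11.87%.

Directly count primes up to 6534: π(6534) = 844. The PNT approximation gives 6534/ln(6534) ≈ 6534/8.78477 ≈ 743.79. Relative error (π(x) − x/ln(x)) / π(x) ≈ 11.87%; the approximation is known to undercount slightly (Li(x) is a better estimate).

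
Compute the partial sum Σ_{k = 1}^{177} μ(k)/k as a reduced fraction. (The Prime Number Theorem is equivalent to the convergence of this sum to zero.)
Σ μ(k)/k = -405094636462344486762882436757770090366687617598923355652478890632/83294951893662609690425847675448128125490254797437431023480841994855

Values of μ(k) for 1 ≤ k ≤ 177: μ(1) = 1, μ(2) = -1, μ(3) = -1, μ(5) = -1, μ(6) = 1, μ(7) = -1, μ(10) = 1, μ(11) = -1, μ(13) = -1, μ(14) = 1, μ(15) = 1, μ(17) = -1, μ(19) = -1, μ(21) = 1, μ(22) = 1, μ(23) = -1, μ(26) = 1, μ(29) = -1, μ(30) = -1, μ(31) = -1, μ(33) = 1, μ(34) = 1, μ(35) = 1, μ(37) = -1, μ(38) = 1, μ(39) = 1, μ(41) = -1, μ(42) = -1, μ(43) = -1, μ(46) = 1, μ(47) = -1, μ(51) = 1, μ(53) = -1, μ(55) = 1, μ(57) = 1, μ(58) = 1, μ(59) = -1, μ(61) = -1, μ(62) = 1, μ(65) = 1, μ(66) = -1, μ(67) = -1, μ(69) = 1, μ(70) = -1, μ(71) = -1, μ(73) = -1, μ(74) = 1, μ(77) = 1, μ(78) = -1, μ(79) = -1, μ(82) = 1, μ(83) = -1, μ(85) = 1, μ(86) = 1, μ(87) = 1, μ(89) = -1, μ(91) = 1, μ(93) = 1, μ(94) = 1, μ(95) = 1, μ(97) = -1, μ(101) = -1, μ(102) = -1, μ(103) = -1, μ(105) = -1, μ(106) = 1, μ(107) = -1, μ(109) = -1, μ(110) = -1, μ(111) = 1, μ(113) = -1, μ(114) = -1, μ(115) = 1, μ(118) = 1, μ(119) = 1, μ(122) = 1, μ(123) = 1, μ(127) = -1, μ(129) = 1, μ(130) = -1, μ(131) = -1, μ(133) = 1, μ(134) = 1, μ(137) = -1, μ(138) = -1, μ(139) = -1, μ(141) = 1, μ(142) = 1, μ(143) = 1, μ(145) = 1, μ(146) = 1, μ(149) = -1, μ(151) = -1, μ(154) = -1, μ(155) = 1, μ(157) = -1, μ(158) = 1, μ(159) = 1, μ(161) = 1, μ(163) = -1, μ(165) = -1, μ(166) = 1, μ(167) = -1, μ(170) = -1, μ(173) = -1, μ(174) = -1, μ(177) = 1, with μ = 0 on non-squarefree integers. Summing μ(k)/k for k where μ(k) ≠ 0 gives -405094636462344486762882436757770090366687617598923355652478890632/83294951893662609690425847675448128125490254797437431023480841994855 ≈ -0.0049. (PNT ⟺ this sum → 0 as n → ∞.)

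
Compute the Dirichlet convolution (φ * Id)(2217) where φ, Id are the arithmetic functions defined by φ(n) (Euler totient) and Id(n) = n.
(φ * Id)(2217) = 7385

Divisors of 2217: [1, 3, 739, 2217]. For each d | 2217:
  d = 1: φ(1) · Id(2217/1) = 1 · 2217 = 2217
  d = 3: φ(3) · Id(2217/3) = 2 · 739 = 1478
  d = 739: φ(739) · Id(2217/739) = 738 · 3 = 2214
  d = 2217: φ(2217) · Id(2217/2217) = 1476 · 1 = 1476
Summing: (φ * Id)(2217) = 2217 + 1478 + 2214 + 1476 = 7385.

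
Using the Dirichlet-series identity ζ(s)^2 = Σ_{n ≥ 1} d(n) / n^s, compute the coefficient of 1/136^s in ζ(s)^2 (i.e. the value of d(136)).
d(136) = 8

ζ(s)^2 = (Σ 1/m^s)(Σ 1/k^s). The coefficient of 1/n^s in the product is the number of ordered pairs (m, k) with mk = n, which equals d(n). For n = 136, divisors are [1, 2, 4, 8, 17, 34, 68, 136], so d(136) = 8.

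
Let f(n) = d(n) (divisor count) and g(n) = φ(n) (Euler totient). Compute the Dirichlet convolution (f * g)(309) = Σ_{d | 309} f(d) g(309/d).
(d * φ)(309) = 416

Divisors of 309: [1, 3, 103, 309]. For each d | 309:
  d = 1: d(1) · φ(309/1) = 1 · 204 = 204
  d = 3: d(3) · φ(309/3) = 2 · 102 = 204
  d = 103: d(103) · φ(309/103) = 2 · 2 = 4
  d = 309: d(309) · φ(309/309) = 4 · 1 = 4
Summing: (d * φ)(309) = 204 + 204 + 4 + 4 = 416.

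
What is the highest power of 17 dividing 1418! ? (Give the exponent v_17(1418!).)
v_17(1418!) = 87

Legendre's formula: v_p(n!) = Σ_{k ≥ 1} ⌊n / p^k⌋. For p = 17, n = 1418, the terms are:
  ⌊1418/17^1⌋ = ⌊1418/17⌋ = 83
  ⌊1418/17^2⌋ = ⌊1418/289⌋ = 4
(the next term ⌊1418/17^3⌋ = 0, terminating the sum). Summing: v_17(1418!) = 83 + 4 = 87.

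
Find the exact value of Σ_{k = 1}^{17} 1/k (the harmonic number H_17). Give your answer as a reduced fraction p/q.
H_17 = 42142223/12252240

Direct summation: H_17 = 1 + 1/2 + ... + 1/17. The least common denominator is lcm(1, ..., 17) = 12252240; over this denominator the numerator is 12252240 + 6126120 + 4084080 + 3063060 + 2450448 + 2042040 + 1750320 + 1531530 + 1361360 + 1225224 + 1113840 + 1021020 + 942480 + 875160 + 816816 + 765765 + 720720 = 42142223, so H_17 = 42142223/12252240 (already in lowest terms) ≈ 3.43955. (The PNT-adjacent estimate ln(17) + γ ≈ 3.41043 matches within O(1/n).)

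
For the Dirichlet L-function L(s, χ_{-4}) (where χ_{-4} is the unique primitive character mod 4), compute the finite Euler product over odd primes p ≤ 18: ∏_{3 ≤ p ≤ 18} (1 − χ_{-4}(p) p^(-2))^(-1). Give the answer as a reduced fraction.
∏ = 41368327/44974080

The odd primes p ≤ 18 are [3, 5, 7, 11, 13, 17]. For each, χ(p) = 1 if p ≡ 1 mod 4, χ(p) = −1 if p ≡ 3 mod 4. Taking (1 − χ(p)/p^2)^(-1) = p^2/(p^2 − χ(p)): (1 − (-1)/3^2)^(-1) · (1 − (1)/5^2)^(-1) · (1 − (-1)/7^2)^(-1) · (1 − (-1)/11^2)^(-1) · (1 − (1)/13^2)^(-1) · (1 − (1)/17^2)^(-1) = 41368327/44974080.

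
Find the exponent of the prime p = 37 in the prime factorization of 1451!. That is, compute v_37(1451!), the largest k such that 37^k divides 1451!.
v_37(1451!) = 40

Legendre's formula: v_p(n!) = Σ_{k ≥ 1} ⌊n / p^k⌋. For p = 37, n = 1451, the terms are:
  ⌊1451/37^1⌋ = ⌊1451/37⌋ = 39
  ⌊1451/37^2⌋ = ⌊1451/1369⌋ = 1
(the next term ⌊1451/37^3⌋ = 0, terminating the sum). Summing: v_37(1451!) = 39 + 1 = 40.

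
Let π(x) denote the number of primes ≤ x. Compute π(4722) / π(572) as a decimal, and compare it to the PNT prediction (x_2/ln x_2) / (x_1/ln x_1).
π(4722)/π(572) = 636/105 ≈ 6.0571;  PNT prediction ≈ 6.1955.

π(572) = 105 and π(4722) = 636, so π(4722)/π(572) ≈ 6.0571. The PNT-predicted ratio is (4722/ln(4722)) / (572/ln(572)) ≈ 6.1955. The two agree to within a few percent, as expected.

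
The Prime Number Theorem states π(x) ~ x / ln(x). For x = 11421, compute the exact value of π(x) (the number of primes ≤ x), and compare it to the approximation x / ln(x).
π(11421) = 1377;  x/ln(x) ≈ 1222.39;  relative error ≈ 11.23%.

Directly count primes up to 11421: π(11421) = 1377. The PNT approximation gives 11421/ln(11421) ≈ 11421/9.34321 ≈ 1222.39. Relative error (π(x) − x/ln(x)) / π(x) ≈ 11.23%; the approximation is known to undercount slightly (Li(x) is a better estimate).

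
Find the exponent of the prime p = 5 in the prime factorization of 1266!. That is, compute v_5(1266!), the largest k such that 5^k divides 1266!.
v_5(1266!) = 315

Legendre's formula: v_p(n!) = Σ_{k ≥ 1} ⌊n / p^k⌋. For p = 5, n = 1266, the terms are:
  ⌊1266/5^1⌋ = ⌊1266/5⌋ = 253
  ⌊1266/5^2⌋ = ⌊1266/25⌋ = 50
  ⌊1266/5^3⌋ = ⌊1266/125⌋ = 10
  ⌊1266/5^4⌋ = ⌊1266/625⌋ = 2
(the next term ⌊1266/5^5⌋ = 0, terminating the sum). Summing: v_5(1266!) = 253 + 50 + 10 + 2 = 315.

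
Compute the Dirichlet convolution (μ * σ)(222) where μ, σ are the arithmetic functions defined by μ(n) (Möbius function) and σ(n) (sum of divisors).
(μ * σ)(222) = 222

Divisors of 222: [1, 2, 3, 6, 37, 74, 111, 222]. For each d | 222:
  d = 1: μ(1) · σ(222/1) = 1 · 456 = 456
  d = 2: μ(2) · σ(222/2) = -1 · 152 = -152
  d = 3: μ(3) · σ(222/3) = -1 · 114 = -114
  d = 6: μ(6) · σ(222/6) = 1 · 38 = 38
  d = 37: μ(37) · σ(222/37) = -1 · 12 = -12
  d = 74: μ(74) · σ(222/74) = 1 · 4 = 4
  d = 111: μ(111) · σ(222/111) = 1 · 3 = 3
  d = 222: μ(222) · σ(222/222) = -1 · 1 = -1
Summing: (μ * σ)(222) = 456 + -152 + -114 + 38 + -12 + 4 + 3 + -1 = 222.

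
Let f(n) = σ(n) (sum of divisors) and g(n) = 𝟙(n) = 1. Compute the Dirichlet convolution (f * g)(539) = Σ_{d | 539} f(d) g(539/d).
(σ * 𝟙)(539) = 858

Divisors of 539: [1, 7, 11, 49, 77, 539]. For each d | 539:
  d = 1: σ(1) · 𝟙(539/1) = 1 · 1 = 1
  d = 7: σ(7) · 𝟙(539/7) = 8 · 1 = 8
  d = 11: σ(11) · 𝟙(539/11) = 12 · 1 = 12
  d = 49: σ(49) · 𝟙(539/49) = 57 · 1 = 57
  d = 77: σ(77) · 𝟙(539/77) = 96 · 1 = 96
  d = 539: σ(539) · 𝟙(539/539) = 684 · 1 = 684
Summing: (σ * 𝟙)(539) = 1 + 8 + 12 + 57 + 96 + 684 = 858.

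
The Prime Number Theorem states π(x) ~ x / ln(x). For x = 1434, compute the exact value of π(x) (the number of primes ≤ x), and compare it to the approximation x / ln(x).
π(1434) = 227;  x/ln(x) ≈ 197.30;  relative error ≈ 13.08%.

Directly count primes up to 1434: π(1434) = 227. The PNT approximation gives 1434/ln(1434) ≈ 1434/7.26822 ≈ 197.30. Relative error (π(x) − x/ln(x)) / π(x) ≈ 13.08%; the approximation is known to undercount slightly (Li(x) is a better estimate).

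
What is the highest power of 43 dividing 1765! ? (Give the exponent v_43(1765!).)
v_43(1765!) = 41

Legendre's formula: v_p(n!) = Σ_{k ≥ 1} ⌊n / p^k⌋. For p = 43, n = 1765, the terms are:
  ⌊1765/43^1⌋ = ⌊1765/43⌋ = 41
(the next term ⌊1765/43^2⌋ = 0, terminating the sum). Summing: v_43(1765!) = 41 = 41.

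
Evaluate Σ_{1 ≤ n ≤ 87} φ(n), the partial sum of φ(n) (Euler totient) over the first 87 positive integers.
Σ_{n ≤ 87} φ(n) = 2328

Compute φ(n) for each 1 ≤ n ≤ 87: φ(1) = 1, φ(2) = 1, φ(3) = 2, φ(4) = 2, φ(5) = 4, φ(6) = 2, φ(7) = 6, φ(8) = 4, φ(9) = 6, φ(10) = 4, φ(11) = 10, φ(12) = 4, φ(13) = 12, φ(14) = 6, φ(15) = 8, φ(16) = 8, φ(17) = 16, φ(18) = 6, φ(19) = 18, φ(20) = 8, φ(21) = 12, φ(22) = 10, φ(23) = 22, φ(24) = 8, φ(25) = 20, φ(26) = 12, φ(27) = 18, φ(28) = 12, φ(29) = 28, φ(30) = 8, φ(31) = 30, φ(32) = 16, φ(33) = 20, φ(34) = 16, φ(35) = 24, φ(36) = 12, φ(37) = 36, φ(38) = 18, φ(39) = 24, φ(40) = 16, φ(41) = 40, φ(42) = 12, φ(43) = 42, φ(44) = 20, φ(45) = 24, φ(46) = 22, φ(47) = 46, φ(48) = 16, φ(49) = 42, φ(50) = 20, φ(51) = 32, φ(52) = 24, φ(53) = 52, φ(54) = 18, φ(55) = 40, φ(56) = 24, φ(57) = 36, φ(58) = 28, φ(59) = 58, φ(60) = 16, φ(61) = 60, φ(62) = 30, φ(63) = 36, φ(64) = 32, φ(65) = 48, φ(66) = 20, φ(67) = 66, φ(68) = 32, φ(69) = 44, φ(70) = 24, φ(71) = 70, φ(72) = 24, φ(73) = 72, φ(74) = 36, φ(75) = 40, φ(76) = 36, φ(77) = 60, φ(78) = 24, φ(79) = 78, φ(80) = 32, φ(81) = 54, φ(82) = 40, φ(83) = 82, φ(84) = 24, φ(85) = 64, φ(86) = 42, φ(87) = 56. Summing all 87 values: 2328. (Average order: Σ_{n ≤ x} φ(n) ~ (3/π²) x². For x = 87, (3/π²)·87² ≈ 2300.70.)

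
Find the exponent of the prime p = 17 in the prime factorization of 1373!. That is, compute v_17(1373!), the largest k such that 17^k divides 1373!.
v_17(1373!) = 84

Legendre's formula: v_p(n!) = Σ_{k ≥ 1} ⌊n / p^k⌋. For p = 17, n = 1373, the terms are:
  ⌊1373/17^1⌋ = ⌊1373/17⌋ = 80
  ⌊1373/17^2⌋ = ⌊1373/289⌋ = 4
(the next term ⌊1373/17^3⌋ = 0, terminating the sum). Summing: v_17(1373!) = 80 + 4 = 84.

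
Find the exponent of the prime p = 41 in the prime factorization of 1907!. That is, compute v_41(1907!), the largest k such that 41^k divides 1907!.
v_41(1907!) = 47

Legendre's formula: v_p(n!) = Σ_{k ≥ 1} ⌊n / p^k⌋. For p = 41, n = 1907, the terms are:
  ⌊1907/41^1⌋ = ⌊1907/41⌋ = 46
  ⌊1907/41^2⌋ = ⌊1907/1681⌋ = 1
(the next term ⌊1907/41^3⌋ = 0, terminating the sum). Summing: v_41(1907!) = 46 + 1 = 47.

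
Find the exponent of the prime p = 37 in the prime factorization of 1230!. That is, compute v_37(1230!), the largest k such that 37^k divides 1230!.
v_37(1230!) = 33

Legendre's formula: v_p(n!) = Σ_{k ≥ 1} ⌊n / p^k⌋. For p = 37, n = 1230, the terms are:
  ⌊1230/37^1⌋ = ⌊1230/37⌋ = 33
(the next term ⌊1230/37^2⌋ = 0, terminating the sum). Summing: v_37(1230!) = 33 = 33.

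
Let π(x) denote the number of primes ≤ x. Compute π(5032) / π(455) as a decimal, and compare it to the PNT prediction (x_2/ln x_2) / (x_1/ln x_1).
π(5032)/π(455) = 674/87 ≈ 7.7471;  PNT prediction ≈ 7.9411.

π(455) = 87 and π(5032) = 674, so π(5032)/π(455) ≈ 7.7471. The PNT-predicted ratio is (5032/ln(5032)) / (455/ln(455)) ≈ 7.9411. The two agree to within a few percent, as expected.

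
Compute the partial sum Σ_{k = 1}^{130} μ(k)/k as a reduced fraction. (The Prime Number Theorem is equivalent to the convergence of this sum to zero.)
Σ μ(k)/k = -2045175533356853827340059964229935649243392971/4014476939333036189094441199026045136645885247730

Values of μ(k) for 1 ≤ k ≤ 130: μ(1) = 1, μ(2) = -1, μ(3) = -1, μ(5) = -1, μ(6) = 1, μ(7) = -1, μ(10) = 1, μ(11) = -1, μ(13) = -1, μ(14) = 1, μ(15) = 1, μ(17) = -1, μ(19) = -1, μ(21) = 1, μ(22) = 1, μ(23) = -1, μ(26) = 1, μ(29) = -1, μ(30) = -1, μ(31) = -1, μ(33) = 1, μ(34) = 1, μ(35) = 1, μ(37) = -1, μ(38) = 1, μ(39) = 1, μ(41) = -1, μ(42) = -1, μ(43) = -1, μ(46) = 1, μ(47) = -1, μ(51) = 1, μ(53) = -1, μ(55) = 1, μ(57) = 1, μ(58) = 1, μ(59) = -1, μ(61) = -1, μ(62) = 1, μ(65) = 1, μ(66) = -1, μ(67) = -1, μ(69) = 1, μ(70) = -1, μ(71) = -1, μ(73) = -1, μ(74) = 1, μ(77) = 1, μ(78) = -1, μ(79) = -1, μ(82) = 1, μ(83) = -1, μ(85) = 1, μ(86) = 1, μ(87) = 1, μ(89) = -1, μ(91) = 1, μ(93) = 1, μ(94) = 1, μ(95) = 1, μ(97) = -1, μ(101) = -1, μ(102) = -1, μ(103) = -1, μ(105) = -1, μ(106) = 1, μ(107) = -1, μ(109) = -1, μ(110) = -1, μ(111) = 1, μ(113) = -1, μ(114) = -1, μ(115) = 1, μ(118) = 1, μ(119) = 1, μ(122) = 1, μ(123) = 1, μ(127) = -1, μ(129) = 1, μ(130) = -1, with μ = 0 on non-squarefree integers. Summing μ(k)/k for k where μ(k) ≠ 0 gives -2045175533356853827340059964229935649243392971/4014476939333036189094441199026045136645885247730 ≈ -0.0005. (PNT ⟺ this sum → 0 as n → ∞.)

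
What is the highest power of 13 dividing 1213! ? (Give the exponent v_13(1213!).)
v_13(1213!) = 100

Legendre's formula: v_p(n!) = Σ_{k ≥ 1} ⌊n / p^k⌋. For p = 13, n = 1213, the terms are:
  ⌊1213/13^1⌋ = ⌊1213/13⌋ = 93
  ⌊1213/13^2⌋ = ⌊1213/169⌋ = 7
(the next term ⌊1213/13^3⌋ = 0, terminating the sum). Summing: v_13(1213!) = 93 + 7 = 100.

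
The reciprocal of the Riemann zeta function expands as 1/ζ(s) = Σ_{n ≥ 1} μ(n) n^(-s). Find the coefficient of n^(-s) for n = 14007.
μ(14007) = 1

Factor n = 14007 = 3 · 7 · 23 · 29. μ(n) = 0 if any exponent ≥ 2 (not squarefree); otherwise μ(n) = (−1)^{ω(n)} where ω(n) is the number of distinct prime factors. Applying: μ(14007) = 1.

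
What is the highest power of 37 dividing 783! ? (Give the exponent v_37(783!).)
v_37(783!) = 21

Legendre's formula: v_p(n!) = Σ_{k ≥ 1} ⌊n / p^k⌋. For p = 37, n = 783, the terms are:
  ⌊783/37^1⌋ = ⌊783/37⌋ = 21
(the next term ⌊783/37^2⌋ = 0, terminating the sum). Summing: v_37(783!) = 21 = 21.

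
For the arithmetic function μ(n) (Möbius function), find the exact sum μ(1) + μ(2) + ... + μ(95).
Σ_{n ≤ 95} μ(n) = 2

Compute μ(n) for each 1 ≤ n ≤ 95: μ(1) = 1, μ(2) = -1, μ(3) = -1, μ(4) = 0, μ(5) = -1, μ(6) = 1, μ(7) = -1, μ(8) = 0, μ(9) = 0, μ(10) = 1, μ(11) = -1, μ(12) = 0, μ(13) = -1, μ(14) = 1, μ(15) = 1, μ(16) = 0, μ(17) = -1, μ(18) = 0, μ(19) = -1, μ(20) = 0, μ(21) = 1, μ(22) = 1, μ(23) = -1, μ(24) = 0, μ(25) = 0, μ(26) = 1, μ(27) = 0, μ(28) = 0, μ(29) = -1, μ(30) = -1, μ(31) = -1, μ(32) = 0, μ(33) = 1, μ(34) = 1, μ(35) = 1, μ(36) = 0, μ(37) = -1, μ(38) = 1, μ(39) = 1, μ(40) = 0, μ(41) = -1, μ(42) = -1, μ(43) = -1, μ(44) = 0, μ(45) = 0, μ(46) = 1, μ(47) = -1, μ(48) = 0, μ(49) = 0, μ(50) = 0, μ(51) = 1, μ(52) = 0, μ(53) = -1, μ(54) = 0, μ(55) = 1, μ(56) = 0, μ(57) = 1, μ(58) = 1, μ(59) = -1, μ(60) = 0, μ(61) = -1, μ(62) = 1, μ(63) = 0, μ(64) = 0, μ(65) = 1, μ(66) = -1, μ(67) = -1, μ(68) = 0, μ(69) = 1, μ(70) = -1, μ(71) = -1, μ(72) = 0, μ(73) = -1, μ(74) = 1, μ(75) = 0, μ(76) = 0, μ(77) = 1, μ(78) = -1, μ(79) = -1, μ(80) = 0, μ(81) = 0, μ(82) = 1, μ(83) = -1, μ(84) = 0, μ(85) = 1, μ(86) = 1, μ(87) = 1, μ(88) = 0, μ(89) = -1, μ(90) = 0, μ(91) = 1, μ(92) = 0, μ(93) = 1, μ(94) = 1, μ(95) = 1. Summing all 95 values: 2. (Mertens function M(x) = Σ_{n ≤ x} μ(n); on average M(x) should be small (PNT ⟺ M(x) = o(x)).)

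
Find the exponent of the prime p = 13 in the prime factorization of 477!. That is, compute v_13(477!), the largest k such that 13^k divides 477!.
v_13(477!) = 38

Legendre's formula: v_p(n!) = Σ_{k ≥ 1} ⌊n / p^k⌋. For p = 13, n = 477, the terms are:
  ⌊477/13^1⌋ = ⌊477/13⌋ = 36
  ⌊477/13^2⌋ = ⌊477/169⌋ = 2
(the next term ⌊477/13^3⌋ = 0, terminating the sum). Summing: v_13(477!) = 36 + 2 = 38.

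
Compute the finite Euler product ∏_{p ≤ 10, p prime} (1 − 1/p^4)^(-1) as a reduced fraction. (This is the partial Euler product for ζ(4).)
∏ = 7203/6656

The primes p ≤ 10 are [2, 3, 5, 7]. For each prime, (1 − 1/p^4)^(-1) = p^4 / (p^4 − 1). The product is (1 − 1/2^4)^(-1), (1 − 1/3^4)^(-1), (1 − 1/5^4)^(-1), (1 − 1/7^4)^(-1) = ∏ p^4 / (p^4 − 1) = 7203/6656.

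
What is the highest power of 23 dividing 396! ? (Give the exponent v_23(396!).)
v_23(396!) = 17

Legendre's formula: v_p(n!) = Σ_{k ≥ 1} ⌊n / p^k⌋. For p = 23, n = 396, the terms are:
  ⌊396/23^1⌋ = ⌊396/23⌋ = 17
(the next term ⌊396/23^2⌋ = 0, terminating the sum). Summing: v_23(396!) = 17 = 17.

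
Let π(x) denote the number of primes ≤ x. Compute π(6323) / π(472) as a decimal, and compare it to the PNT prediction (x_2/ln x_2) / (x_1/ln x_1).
π(6323)/π(472) = 823/91 ≈ 9.0440;  PNT prediction ≈ 9.4242.

π(472) = 91 and π(6323) = 823, so π(6323)/π(472) ≈ 9.0440. The PNT-predicted ratio is (6323/ln(6323)) / (472/ln(472)) ≈ 9.4242. The two agree to within a few percent, as expected.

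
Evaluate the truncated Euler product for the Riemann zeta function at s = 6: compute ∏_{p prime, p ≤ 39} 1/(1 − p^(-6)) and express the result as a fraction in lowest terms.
∏ = 2571922726855099316399649303649342571118604998275/2528078112959041874006989121312570427443559530496

The primes p ≤ 39 are [2, 3, 5, 7, 11, 13, 17, 19, 23, 29, 31, 37]. For each prime, (1 − 1/p^6)^(-1) = p^6 / (p^6 − 1). The product is (1 − 1/2^6)^(-1), (1 − 1/3^6)^(-1), (1 − 1/5^6)^(-1), (1 − 1/7^6)^(-1), (1 − 1/11^6)^(-1), (1 − 1/13^6)^(-1), (1 − 1/17^6)^(-1), (1 − 1/19^6)^(-1), (1 − 1/23^6)^(-1), (1 − 1/29^6)^(-1), (1 − 1/31^6)^(-1), (1 − 1/37^6)^(-1) = ∏ p^6 / (p^6 − 1) = 2571922726855099316399649303649342571118604998275/2528078112959041874006989121312570427443559530496.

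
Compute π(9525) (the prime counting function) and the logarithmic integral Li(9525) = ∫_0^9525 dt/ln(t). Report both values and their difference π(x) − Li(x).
π(9525) = 1179;  Li(9525) ≈ 1194.43;  π(x) − Li(x) ≈ -15.43.

Direct count of primes ≤ 9525 gives π(9525) = 1179. Numerical evaluation of the logarithmic integral gives Li(9525) ≈ 1194.43. The difference π(x) − Li(x) ≈ -15.43 is typically negative for small/moderate x (Li(x) overestimates), though Littlewood's theorem shows this sign changes infinitely often.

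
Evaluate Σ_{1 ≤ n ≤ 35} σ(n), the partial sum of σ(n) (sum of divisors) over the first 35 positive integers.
Σ_{n ≤ 35} σ(n) = 1007

Compute σ(n) for each 1 ≤ n ≤ 35: σ(1) = 1, σ(2) = 3, σ(3) = 4, σ(4) = 7, σ(5) = 6, σ(6) = 12, σ(7) = 8, σ(8) = 15, σ(9) = 13, σ(10) = 18, σ(11) = 12, σ(12) = 28, σ(13) = 14, σ(14) = 24, σ(15) = 24, σ(16) = 31, σ(17) = 18, σ(18) = 39, σ(19) = 20, σ(20) = 42, σ(21) = 32, σ(22) = 36, σ(23) = 24, σ(24) = 60, σ(25) = 31, σ(26) = 42, σ(27) = 40, σ(28) = 56, σ(29) = 30, σ(30) = 72, σ(31) = 32, σ(32) = 63, σ(33) = 48, σ(34) = 54, σ(35) = 48. Summing all 35 values: 1007. (Average order: Σ_{n ≤ x} σ(n) ~ (π²/12) x². For x = 35, (π²/12)·35² ≈ 1007.52.)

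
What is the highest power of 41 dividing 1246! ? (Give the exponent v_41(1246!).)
v_41(1246!) = 30

Legendre's formula: v_p(n!) = Σ_{k ≥ 1} ⌊n / p^k⌋. For p = 41, n = 1246, the terms are:
  ⌊1246/41^1⌋ = ⌊1246/41⌋ = 30
(the next term ⌊1246/41^2⌋ = 0, terminating the sum). Summing: v_41(1246!) = 30 = 30.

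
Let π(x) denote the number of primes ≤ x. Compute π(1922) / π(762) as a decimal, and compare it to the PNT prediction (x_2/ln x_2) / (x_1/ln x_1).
π(1922)/π(762) = 293/135 ≈ 2.1704;  PNT prediction ≈ 2.2137.

π(762) = 135 and π(1922) = 293, so π(1922)/π(762) ≈ 2.1704. The PNT-predicted ratio is (1922/ln(1922)) / (762/ln(762)) ≈ 2.2137. The two agree to within a few percent, as expected.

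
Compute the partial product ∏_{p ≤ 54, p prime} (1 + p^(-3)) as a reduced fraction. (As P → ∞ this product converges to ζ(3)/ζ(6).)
∏ = 1193284353855226596885466673602596175872/1009953283877483663098780766542609340885

The primes p ≤ 54 are [2, 3, 5, 7, 11, 13, 17, 19, 23, 29, 31, 37, 41, 43, 47, 53]. For each, (1 + 1/p^3) = (p^3 + 1)/p^3. Multiplying these fractions over p ∈ [2, 3, 5, 7, 11, 13, 17, 19, 23, 29, 31, 37, 41, 43, 47, 53] gives 1193284353855226596885466673602596175872/1009953283877483663098780766542609340885. (In the limit P → ∞ this tends to ζ(3)/ζ(6).)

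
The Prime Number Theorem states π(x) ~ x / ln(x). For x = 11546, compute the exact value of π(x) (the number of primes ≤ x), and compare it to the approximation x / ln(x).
π(11546) = 1390;  x/ln(x) ≈ 1234.33;  relative error ≈ 11.20%.

Directly count primes up to 11546: π(11546) = 1390. The PNT approximation gives 11546/ln(11546) ≈ 11546/9.35409 ≈ 1234.33. Relative error (π(x) − x/ln(x)) / π(x) ≈ 11.20%; the approximation is known to undercount slightly (Li(x) is a better estimate).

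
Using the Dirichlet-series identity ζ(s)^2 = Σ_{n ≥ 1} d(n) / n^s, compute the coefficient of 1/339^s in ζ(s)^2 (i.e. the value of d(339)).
d(339) = 4

ζ(s)^2 = (Σ 1/m^s)(Σ 1/k^s). The coefficient of 1/n^s in the product is the number of ordered pairs (m, k) with mk = n, which equals d(n). For n = 339, divisors are [1, 3, 113, 339], so d(339) = 4.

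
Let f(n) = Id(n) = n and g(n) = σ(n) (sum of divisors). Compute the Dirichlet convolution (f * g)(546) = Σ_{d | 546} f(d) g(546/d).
(Id * σ)(546) = 14175

Divisors of 546: [1, 2, 3, 6, 7, 13, 14, 21, 26, 39, 42, 78, 91, 182, 273, 546]. For each d | 546:
  d = 1: Id(1) · σ(546/1) = 1 · 1344 = 1344
  d = 2: Id(2) · σ(546/2) = 2 · 448 = 896
  d = 3: Id(3) · σ(546/3) = 3 · 336 = 1008
  d = 6: Id(6) · σ(546/6) = 6 · 112 = 672
  d = 7: Id(7) · σ(546/7) = 7 · 168 = 1176
  d = 13: Id(13) · σ(546/13) = 13 · 96 = 1248
  d = 14: Id(14) · σ(546/14) = 14 · 56 = 784
  d = 21: Id(21) · σ(546/21) = 21 · 42 = 882
  d = 26: Id(26) · σ(546/26) = 26 · 32 = 832
  d = 39: Id(39) · σ(546/39) = 39 · 24 = 936
  d = 42: Id(42) · σ(546/42) = 42 · 14 = 588
  d = 78: Id(78) · σ(546/78) = 78 · 8 = 624
  d = 91: Id(91) · σ(546/91) = 91 · 12 = 1092
  d = 182: Id(182) · σ(546/182) = 182 · 4 = 728
  d = 273: Id(273) · σ(546/273) = 273 · 3 = 819
  d = 546: Id(546) · σ(546/546) = 546 · 1 = 546
Summing: (Id * σ)(546) = 1344 + 896 + 1008 + 672 + 1176 + 1248 + 784 + 882 + 832 + 936 + 588 + 624 + 1092 + 728 + 819 + 546 = 14175.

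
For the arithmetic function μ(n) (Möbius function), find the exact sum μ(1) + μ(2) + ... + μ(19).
Σ_{n ≤ 19} μ(n) = -3

Compute μ(n) for each 1 ≤ n ≤ 19: μ(1) = 1, μ(2) = -1, μ(3) = -1, μ(4) = 0, μ(5) = -1, μ(6) = 1, μ(7) = -1, μ(8) = 0, μ(9) = 0, μ(10) = 1, μ(11) = -1, μ(12) = 0, μ(13) = -1, μ(14) = 1, μ(15) = 1, μ(16) = 0, μ(17) = -1, μ(18) = 0, μ(19) = -1. Summing all 19 values: -3. (Mertens function M(x) = Σ_{n ≤ x} μ(n); on average M(x) should be small (PNT ⟺ M(x) = o(x)).)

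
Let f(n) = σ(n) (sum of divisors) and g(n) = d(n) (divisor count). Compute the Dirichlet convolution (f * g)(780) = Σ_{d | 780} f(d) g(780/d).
(σ * d)(780) = 12288

Divisors of 780: [1, 2, 3, 4, 5, 6, 10, 12, 13, 15, 20, 26, 30, 39, 52, 60, 65, 78, 130, 156, 195, 260, 390, 780]. For each d | 780:
  d = 1: σ(1) · d(780/1) = 1 · 24 = 24
  d = 2: σ(2) · d(780/2) = 3 · 16 = 48
  d = 3: σ(3) · d(780/3) = 4 · 12 = 48
  d = 4: σ(4) · d(780/4) = 7 · 8 = 56
  d = 5: σ(5) · d(780/5) = 6 · 12 = 72
  d = 6: σ(6) · d(780/6) = 12 · 8 = 96
  d = 10: σ(10) · d(780/10) = 18 · 8 = 144
  d = 12: σ(12) · d(780/12) = 28 · 4 = 112
  d = 13: σ(13) · d(780/13) = 14 · 12 = 168
  d = 15: σ(15) · d(780/15) = 24 · 6 = 144
  d = 20: σ(20) · d(780/20) = 42 · 4 = 168
  d = 26: σ(26) · d(780/26) = 42 · 8 = 336
  d = 30: σ(30) · d(780/30) = 72 · 4 = 288
  d = 39: σ(39) · d(780/39) = 56 · 6 = 336
  d = 52: σ(52) · d(780/52) = 98 · 4 = 392
  d = 60: σ(60) · d(780/60) = 168 · 2 = 336
  d = 65: σ(65) · d(780/65) = 84 · 6 = 504
  d = 78: σ(78) · d(780/78) = 168 · 4 = 672
  d = 130: σ(130) · d(780/130) = 252 · 4 = 1008
  d = 156: σ(156) · d(780/156) = 392 · 2 = 784
  d = 195: σ(195) · d(780/195) = 336 · 3 = 1008
  d = 260: σ(260) · d(780/260) = 588 · 2 = 1176
  d = 390: σ(390) · d(780/390) = 1008 · 2 = 2016
  d = 780: σ(780) · d(780/780) = 2352 · 1 = 2352
Summing: (σ * d)(780) = 24 + 48 + 48 + 56 + 72 + 96 + 144 + 112 + 168 + 144 + 168 + 336 + 288 + 336 + 392 + 336 + 504 + 672 + 1008 + 784 + 1008 + 1176 + 2016 + 2352 = 12288.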